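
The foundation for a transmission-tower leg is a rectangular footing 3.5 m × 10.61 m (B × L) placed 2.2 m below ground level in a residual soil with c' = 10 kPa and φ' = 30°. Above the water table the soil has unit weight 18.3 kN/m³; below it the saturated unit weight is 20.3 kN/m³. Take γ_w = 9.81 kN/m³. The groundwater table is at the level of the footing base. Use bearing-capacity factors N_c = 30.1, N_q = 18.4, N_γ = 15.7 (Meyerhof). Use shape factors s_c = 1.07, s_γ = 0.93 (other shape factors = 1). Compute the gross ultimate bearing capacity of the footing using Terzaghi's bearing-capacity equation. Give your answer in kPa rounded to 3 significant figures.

q_ult ≈ 1330 kPa

Effective surcharge at the founding depth q = γ·D_f = 18.3 × 2.2 = 40.26 kPa.
The water table coincides with the base, so in the self-weight term γ → γ' = 10.49 kN/m³.
q_ult = c·N_c·s_c + q·N_q + 0.5·γ·B·N_γ·s_γ
     = 10 × 30.1 × 1.07 + 40.26 × 18.4 + 0.5 × 10.49 × 3.5 × 15.7 × 0.93
     = 322.07 + 740.78 + 268.04 = 1330.9 kPa.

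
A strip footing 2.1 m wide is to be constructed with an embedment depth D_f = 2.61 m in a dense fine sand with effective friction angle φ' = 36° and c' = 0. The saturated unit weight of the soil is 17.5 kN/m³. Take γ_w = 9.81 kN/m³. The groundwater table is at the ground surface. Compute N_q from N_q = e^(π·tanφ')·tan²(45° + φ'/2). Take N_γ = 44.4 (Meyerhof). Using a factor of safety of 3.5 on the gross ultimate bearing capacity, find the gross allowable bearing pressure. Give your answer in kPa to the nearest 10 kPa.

N_q = e^(π·tan36°)·tan²(63°) = 37.75.
γ' = 17.5 − 9.81 = 7.69 kN/m³ (submerged throughout). q = 7.69 × 2.61 = 20.071 kPa; the same γ' applies in the ½γBN_γ term.
q·N_q = 20.071 × 37.752 = 757.73 kPa
0.5·γ·B·N_γ = 0.5 × 7.69 × 2.1 × 44.4 = 358.51 kPa
q_ult = 757.73 + 358.51 = 1116.2 kPa.
q_all = 1116.2 / 3.5 = 318.92 kPa.

q_all ≈ 320 kPa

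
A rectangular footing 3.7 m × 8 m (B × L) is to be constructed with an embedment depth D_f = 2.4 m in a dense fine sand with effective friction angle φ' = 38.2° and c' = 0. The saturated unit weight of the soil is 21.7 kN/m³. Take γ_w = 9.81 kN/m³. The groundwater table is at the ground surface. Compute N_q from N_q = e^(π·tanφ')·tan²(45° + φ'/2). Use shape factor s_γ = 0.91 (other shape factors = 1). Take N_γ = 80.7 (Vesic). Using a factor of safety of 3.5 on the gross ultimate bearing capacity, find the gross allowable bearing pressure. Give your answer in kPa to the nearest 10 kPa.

N_q = e^(π·tan38.2°)·tan²(64.1°) = 50.25.
γ' = 21.7 − 9.81 = 11.89 kN/m³ (submerged throughout). q = 11.89 × 2.4 = 28.536 kPa; the same γ' applies in the ½γBN_γ term.
q·N_q = 28.536 × 50.251 = 1434 kPa
0.5·γ·B·N_γ·s_γ = 0.5 × 11.89 × 3.7 × 80.7 × 0.91 = 1615.4 kPa
q_ult = 1434 + 1615.4 = 3049.3 kPa.
q_all = 3049.3 / 3.5 = 871.24 kPa.

q_all ≈ 870 kPa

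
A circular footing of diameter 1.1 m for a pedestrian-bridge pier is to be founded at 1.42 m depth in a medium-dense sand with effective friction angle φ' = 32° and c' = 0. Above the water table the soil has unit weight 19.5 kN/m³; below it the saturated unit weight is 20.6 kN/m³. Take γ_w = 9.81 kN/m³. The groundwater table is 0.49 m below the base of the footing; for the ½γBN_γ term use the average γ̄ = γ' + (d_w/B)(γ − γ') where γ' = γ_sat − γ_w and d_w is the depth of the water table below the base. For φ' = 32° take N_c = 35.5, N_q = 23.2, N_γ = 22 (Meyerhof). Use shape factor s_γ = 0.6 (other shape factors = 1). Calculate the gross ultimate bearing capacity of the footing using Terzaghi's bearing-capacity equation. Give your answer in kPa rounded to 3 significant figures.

q_ult ≈ 749 kPa

Effective surcharge at the founding depth q = γ·D_f = 19.5 × 1.42 = 27.69 kPa.
With d_w = 0.49 m < B, γ̄ = 10.79 + (0.49/1.1) × (19.5 − 10.79) = 14.67 kN/m³.
q_ult = q·N_q + 0.5·γ·B·N_γ·s_γ
     = 27.69 × 23.2 + 0.5 × 14.67 × 1.1 × 22 × 0.6
     = 642.41 + 106.5 = 748.91 kPa.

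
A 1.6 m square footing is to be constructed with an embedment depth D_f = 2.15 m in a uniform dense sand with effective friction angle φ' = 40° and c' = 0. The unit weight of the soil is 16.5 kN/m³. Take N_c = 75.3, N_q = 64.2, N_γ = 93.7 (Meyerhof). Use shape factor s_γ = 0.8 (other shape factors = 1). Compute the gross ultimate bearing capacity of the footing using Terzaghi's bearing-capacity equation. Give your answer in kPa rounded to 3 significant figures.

Overburden at base level: q = 16.5 × 2.15 = 35.475 kPa.
Surcharge term q·N_q = 35.475 × 64.2 = 2277.5 kPa; self-weight term 0.5·γ·B·N_γ·s_γ = 0.5 × 16.5 × 1.6 × 93.7 × 0.8 = 989.47 kPa.
q_ult = 2277.5 + 989.47 = 3267 kPa.

q_ult ≈ 3270 kPa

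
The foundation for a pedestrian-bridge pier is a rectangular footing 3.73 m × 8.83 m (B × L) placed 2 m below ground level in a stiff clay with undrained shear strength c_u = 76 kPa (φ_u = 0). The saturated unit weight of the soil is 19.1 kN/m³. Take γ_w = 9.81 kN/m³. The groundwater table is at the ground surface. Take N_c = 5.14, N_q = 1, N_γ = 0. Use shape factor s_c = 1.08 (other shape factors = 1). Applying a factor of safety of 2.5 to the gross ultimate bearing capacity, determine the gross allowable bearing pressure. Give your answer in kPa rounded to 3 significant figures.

q_all ≈ 176 kPa

Water table at ground surface, so effective unit weight γ' = 19.1 − 9.81 = 9.29 kN/m³ is used throughout; overburden q = 9.29 × 2 = 18.58 kPa.
Cohesion term c·N_c·s_c = 76 × 5.14 × 1.08 = 421.89 kPa; surcharge term q·N_q = 18.58 × 1 = 18.58 kPa.
q_ult = 421.89 + 18.58 = 440.47 kPa.
q_all = q_ult / FS = 440.47 / 2.5 = 176.19 kPa.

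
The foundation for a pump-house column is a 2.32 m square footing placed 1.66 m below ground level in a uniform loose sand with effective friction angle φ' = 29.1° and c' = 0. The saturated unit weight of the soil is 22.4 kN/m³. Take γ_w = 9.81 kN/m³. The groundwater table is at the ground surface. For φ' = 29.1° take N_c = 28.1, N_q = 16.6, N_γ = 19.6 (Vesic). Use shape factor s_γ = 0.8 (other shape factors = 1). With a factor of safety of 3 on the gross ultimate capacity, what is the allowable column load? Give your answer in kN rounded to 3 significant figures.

γ' = 22.4 − 9.81 = 12.59 kN/m³ (submerged throughout). q = 12.59 × 1.66 = 20.899 kPa; the same γ' applies in the ½γBN_γ term.
q·N_q = 20.899 × 16.6 = 346.93 kPa
0.5·γ·B·N_γ·s_γ = 0.5 × 12.59 × 2.32 × 19.6 × 0.8 = 229 kPa
q_ult = 346.93 + 229 = 575.93 kPa.
Gross allowable pressure q_all = 575.93 / 3 = 191.98 kPa.
Footing area = 5.3824 m², so allowable column load = 191.98 × 5.3824 = 1033.3 kN.

P_all ≈ 1030 kN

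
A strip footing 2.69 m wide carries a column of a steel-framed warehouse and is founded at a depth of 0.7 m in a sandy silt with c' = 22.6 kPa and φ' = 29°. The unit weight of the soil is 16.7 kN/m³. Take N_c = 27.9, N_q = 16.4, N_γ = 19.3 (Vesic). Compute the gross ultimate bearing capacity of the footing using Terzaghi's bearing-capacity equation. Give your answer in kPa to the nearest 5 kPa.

Overburden at base level: q = 16.7 × 0.7 = 11.69 kPa.
Cohesion term c·N_c = 22.6 × 27.9 = 630.54 kPa; surcharge term q·N_q = 11.69 × 16.4 = 191.72 kPa; self-weight term 0.5·γ·B·N_γ = 0.5 × 16.7 × 2.69 × 19.3 = 433.51 kPa.
q_ult = 630.54 + 191.72 + 433.51 = 1255.8 kPa.

q_ult ≈ 1255 kPa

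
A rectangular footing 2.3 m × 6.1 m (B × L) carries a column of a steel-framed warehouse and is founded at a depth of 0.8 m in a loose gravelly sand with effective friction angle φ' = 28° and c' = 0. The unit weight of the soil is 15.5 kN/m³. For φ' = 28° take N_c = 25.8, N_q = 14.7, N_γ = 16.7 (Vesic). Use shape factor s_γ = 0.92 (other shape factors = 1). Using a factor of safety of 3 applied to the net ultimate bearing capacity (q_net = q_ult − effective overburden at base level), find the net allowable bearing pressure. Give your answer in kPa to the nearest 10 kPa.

q_all(net) ≈ 150 kPa

Overburden at base level: q = 15.5 × 0.8 = 12.4 kPa.
Surcharge term q·N_q = 12.4 × 14.7 = 182.28 kPa; self-weight term 0.5·γ·B·N_γ·s_γ = 0.5 × 15.5 × 2.3 × 16.7 × 0.92 = 273.86 kPa.
q_ult = 182.28 + 273.86 = 456.14 kPa.
Net ultimate: q_net = 456.14 − 12.4 = 443.74 kPa.
q_all(net) = 443.74 / 3 = 147.91 kPa.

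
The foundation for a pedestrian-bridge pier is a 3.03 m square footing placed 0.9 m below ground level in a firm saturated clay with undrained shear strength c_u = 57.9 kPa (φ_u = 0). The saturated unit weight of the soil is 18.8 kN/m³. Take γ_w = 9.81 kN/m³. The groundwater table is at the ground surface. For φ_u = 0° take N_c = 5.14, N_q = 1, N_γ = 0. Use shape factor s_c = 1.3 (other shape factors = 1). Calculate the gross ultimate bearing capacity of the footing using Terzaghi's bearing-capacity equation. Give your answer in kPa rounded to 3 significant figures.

q_ult ≈ 395 kPa

Water table at ground surface, so effective unit weight γ' = 18.8 − 9.81 = 8.99 kN/m³ is used throughout; overburden q = 8.99 × 0.9 = 8.091 kPa.
Cohesion term c·N_c·s_c = 57.9 × 5.14 × 1.3 = 386.89 kPa; surcharge term q·N_q = 8.091 × 1 = 8.091 kPa.
q_ult = 386.89 + 8.091 = 394.98 kPa.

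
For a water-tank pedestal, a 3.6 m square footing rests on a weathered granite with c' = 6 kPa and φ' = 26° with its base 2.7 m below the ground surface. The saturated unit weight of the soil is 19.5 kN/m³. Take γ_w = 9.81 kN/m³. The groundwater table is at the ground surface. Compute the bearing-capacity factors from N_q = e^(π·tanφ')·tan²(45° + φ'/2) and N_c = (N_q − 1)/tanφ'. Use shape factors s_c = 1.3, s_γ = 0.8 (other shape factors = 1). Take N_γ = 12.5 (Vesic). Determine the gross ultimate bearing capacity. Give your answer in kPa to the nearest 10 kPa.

tan26° = 0.4877, so N_q = e^(π×0.4877)·tan²(58°) = 4.629 × 2.561 = 11.85.
N_c = (11.85 − 1)/tan26° = 22.25.
γ' = 19.5 − 9.81 = 9.69 kN/m³ (submerged throughout). q = 9.69 × 2.7 = 26.163 kPa; the same γ' applies in the ½γBN_γ term.
c·N_c·s_c = 6 × 22.254 × 1.3 = 173.58 kPa
q·N_q = 26.163 × 11.854 = 310.14 kPa
0.5·γ·B·N_γ·s_γ = 0.5 × 9.69 × 3.6 × 12.5 × 0.8 = 174.42 kPa
q_ult = 173.58 + 310.14 + 174.42 = 658.15 kPa.

q_ult ≈ 660 kPa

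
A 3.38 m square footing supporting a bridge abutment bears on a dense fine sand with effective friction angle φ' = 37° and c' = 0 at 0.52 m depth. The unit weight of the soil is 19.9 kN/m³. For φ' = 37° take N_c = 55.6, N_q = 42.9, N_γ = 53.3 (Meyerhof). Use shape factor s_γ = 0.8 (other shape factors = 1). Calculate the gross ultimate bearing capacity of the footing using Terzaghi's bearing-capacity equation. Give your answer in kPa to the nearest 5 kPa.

q_ult ≈ 1880 kPa

Overburden at base level: q = 19.9 × 0.52 = 10.348 kPa.
Surcharge term q·N_q = 10.348 × 42.9 = 443.93 kPa; self-weight term 0.5·γ·B·N_γ·s_γ = 0.5 × 19.9 × 3.38 × 53.3 × 0.8 = 1434 kPa.
q_ult = 443.93 + 1434 = 1878 kPa.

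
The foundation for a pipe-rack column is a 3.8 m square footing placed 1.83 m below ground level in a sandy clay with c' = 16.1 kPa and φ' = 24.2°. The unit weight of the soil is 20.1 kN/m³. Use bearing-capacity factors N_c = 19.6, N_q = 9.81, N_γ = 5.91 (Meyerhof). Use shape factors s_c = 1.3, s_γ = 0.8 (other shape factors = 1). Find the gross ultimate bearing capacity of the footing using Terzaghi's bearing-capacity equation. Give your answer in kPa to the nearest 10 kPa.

Effective surcharge at the founding depth q = γ·D_f = 20.1 × 1.83 = 36.783 kPa.
q_ult = c·N_c·s_c + q·N_q + 0.5·γ·B·N_γ·s_γ
     = 16.1 × 19.6 × 1.3 + 36.783 × 9.81 + 0.5 × 20.1 × 3.8 × 5.91 × 0.8
     = 410.23 + 360.84 + 180.56 = 951.63 kPa.

q_ult ≈ 950 kPa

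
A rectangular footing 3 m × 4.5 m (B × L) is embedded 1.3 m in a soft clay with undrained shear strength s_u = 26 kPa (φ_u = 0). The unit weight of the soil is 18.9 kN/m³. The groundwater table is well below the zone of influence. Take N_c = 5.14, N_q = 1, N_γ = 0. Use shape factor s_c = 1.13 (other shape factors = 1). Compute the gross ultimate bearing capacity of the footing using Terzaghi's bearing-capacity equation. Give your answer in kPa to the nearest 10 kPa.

Effective surcharge at the founding depth q = γ·D_f = 18.9 × 1.3 = 24.57 kPa.
q_ult = c·N_c·s_c + q·N_q
     = 26 × 5.14 × 1.13 + 24.57 × 1
     = 151.01 + 24.57 = 175.58 kPa.

q_ult ≈ 180 kPa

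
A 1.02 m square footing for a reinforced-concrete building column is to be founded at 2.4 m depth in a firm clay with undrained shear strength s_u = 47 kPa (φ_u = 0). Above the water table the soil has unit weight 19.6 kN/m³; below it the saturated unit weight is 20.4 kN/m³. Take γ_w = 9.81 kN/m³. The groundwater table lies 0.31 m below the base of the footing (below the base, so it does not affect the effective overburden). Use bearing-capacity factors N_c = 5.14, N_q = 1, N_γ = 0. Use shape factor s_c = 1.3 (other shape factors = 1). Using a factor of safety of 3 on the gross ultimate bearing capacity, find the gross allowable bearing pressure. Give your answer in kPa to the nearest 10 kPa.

q_all ≈ 120 kPa

Overburden at base level: q = 19.6 × 2.4 = 47.04 kPa.
Cohesion term c·N_c·s_c = 47 × 5.14 × 1.3 = 314.05 kPa; surcharge term q·N_q = 47.04 × 1 = 47.04 kPa.
q_ult = 314.05 + 47.04 = 361.09 kPa.
q_all = 361.09 / 3 = 120.36 kPa.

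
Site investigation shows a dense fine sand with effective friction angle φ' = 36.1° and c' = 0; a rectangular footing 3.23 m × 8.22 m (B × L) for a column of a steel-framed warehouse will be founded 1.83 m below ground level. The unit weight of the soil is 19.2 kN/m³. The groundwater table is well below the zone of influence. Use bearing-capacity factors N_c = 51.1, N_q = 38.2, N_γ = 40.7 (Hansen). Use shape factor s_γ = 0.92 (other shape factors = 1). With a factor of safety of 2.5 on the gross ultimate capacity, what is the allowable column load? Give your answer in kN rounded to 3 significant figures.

Effective surcharge at the founding depth q = γ·D_f = 19.2 × 1.83 = 35.136 kPa.
q_ult = q·N_q + 0.5·γ·B·N_γ·s_γ
     = 35.136 × 38.2 + 0.5 × 19.2 × 3.23 × 40.7 × 0.92
     = 1342.2 + 1161.1 = 2503.3 kPa.
Gross allowable pressure q_all = 2503.3 / 2.5 = 1001.3 kPa.
Footing area = 26.5506 m², so allowable column load = 1001.3 × 26.5506 = 26585 kN.

P_all ≈ 26600 kN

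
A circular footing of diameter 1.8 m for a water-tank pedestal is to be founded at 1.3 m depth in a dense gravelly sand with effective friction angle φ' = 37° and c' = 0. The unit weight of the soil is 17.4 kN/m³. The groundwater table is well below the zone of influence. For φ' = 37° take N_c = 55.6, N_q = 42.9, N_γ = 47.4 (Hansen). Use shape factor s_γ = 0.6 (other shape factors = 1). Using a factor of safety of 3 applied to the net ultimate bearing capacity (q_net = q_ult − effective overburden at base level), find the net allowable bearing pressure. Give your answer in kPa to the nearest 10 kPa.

q_all(net) ≈ 460 kPa

Overburden at base level: q = 17.4 × 1.3 = 22.62 kPa.
Surcharge term q·N_q = 22.62 × 42.9 = 970.4 kPa; self-weight term 0.5·γ·B·N_γ·s_γ = 0.5 × 17.4 × 1.8 × 47.4 × 0.6 = 445.37 kPa.
q_ult = 970.4 + 445.37 = 1415.8 kPa.
Net ultimate: q_net = 1415.8 − 22.62 = 1393.1 kPa.
q_all(net) = 1393.1 / 3 = 464.38 kPa.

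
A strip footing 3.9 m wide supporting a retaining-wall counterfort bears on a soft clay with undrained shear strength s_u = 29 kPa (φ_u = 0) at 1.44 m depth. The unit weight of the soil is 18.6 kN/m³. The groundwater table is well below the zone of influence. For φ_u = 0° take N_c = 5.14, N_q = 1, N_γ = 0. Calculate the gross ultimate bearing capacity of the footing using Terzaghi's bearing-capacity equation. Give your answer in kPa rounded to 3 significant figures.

q_ult ≈ 176 kPa

Overburden at base level: q = 18.6 × 1.44 = 26.784 kPa.
Cohesion term c·N_c = 29 × 5.14 = 149.06 kPa; surcharge term q·N_q = 26.784 × 1 = 26.784 kPa.
q_ult = 149.06 + 26.784 = 175.84 kPa.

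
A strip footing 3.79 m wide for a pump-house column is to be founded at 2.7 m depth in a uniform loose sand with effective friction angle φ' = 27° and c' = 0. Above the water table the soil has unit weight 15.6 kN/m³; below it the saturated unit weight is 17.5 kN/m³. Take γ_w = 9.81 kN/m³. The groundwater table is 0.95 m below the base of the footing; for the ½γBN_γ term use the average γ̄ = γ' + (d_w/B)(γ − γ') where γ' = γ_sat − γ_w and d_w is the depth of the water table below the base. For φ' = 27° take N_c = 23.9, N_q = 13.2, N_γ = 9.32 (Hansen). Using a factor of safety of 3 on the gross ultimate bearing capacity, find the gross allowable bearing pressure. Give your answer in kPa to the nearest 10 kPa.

q_all ≈ 240 kPa

Overburden at base level: q = 15.6 × 2.7 = 42.12 kPa.
The water table is 0.95 m below the base (< B = 3.79 m), so the ½γBN_γ term uses γ̄ = γ' + (d_w/B)(γ − γ') = 7.69 + (0.95/3.79)(15.6 − 7.69) = 9.6727 kN/m³.
Surcharge term q·N_q = 42.12 × 13.2 = 555.98 kPa; self-weight term 0.5·γ·B·N_γ = 0.5 × 9.6727 × 3.79 × 9.32 = 170.83 kPa.
q_ult = 555.98 + 170.83 = 726.82 kPa.
q_all = 726.82 / 3 = 242.27 kPa.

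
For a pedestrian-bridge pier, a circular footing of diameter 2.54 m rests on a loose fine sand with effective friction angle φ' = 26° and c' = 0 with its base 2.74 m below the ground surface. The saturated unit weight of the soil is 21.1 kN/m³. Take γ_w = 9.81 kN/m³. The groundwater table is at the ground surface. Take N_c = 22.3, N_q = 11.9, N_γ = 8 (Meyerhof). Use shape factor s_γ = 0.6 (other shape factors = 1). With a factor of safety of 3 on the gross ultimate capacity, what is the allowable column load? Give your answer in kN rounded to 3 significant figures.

With the water table at the surface the whole profile is submerged: γ' = 21.1 − 9.81 = 11.29 kN/m³, so q = γ'·D_f = 30.935 kPa; the same γ' applies in the ½γBN_γ term.
q_ult = q·N_q + 0.5·γ·B·N_γ·s_γ
     = 30.935 × 11.9 + 0.5 × 11.29 × 2.54 × 8 × 0.6
     = 368.12 + 68.824 = 436.95 kPa.
Gross allowable pressure q_all = 436.95 / 3 = 145.65 kPa.
Footing area = 5.0671 m², so allowable column load = 145.65 × 5.0671 = 738.02 kN.

P_all ≈ 738 kN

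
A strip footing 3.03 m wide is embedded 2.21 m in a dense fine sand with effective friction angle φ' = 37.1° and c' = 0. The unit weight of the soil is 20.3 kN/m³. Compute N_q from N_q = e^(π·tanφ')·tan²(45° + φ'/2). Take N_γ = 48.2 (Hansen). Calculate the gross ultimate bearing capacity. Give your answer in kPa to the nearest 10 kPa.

q_ult ≈ 3430 kPa

tan37.1° = 0.7563, so N_q = e^(π×0.7563)·tan²(63.55°) = 10.761 × 4.04 = 43.48.
Overburden at base level: q = 20.3 × 2.21 = 44.863 kPa.
Surcharge term q·N_q = 44.863 × 43.481 = 1950.7 kPa; self-weight term 0.5·γ·B·N_γ = 0.5 × 20.3 × 3.03 × 48.2 = 1482.4 kPa.
q_ult = 1950.7 + 1482.4 = 3433 kPa.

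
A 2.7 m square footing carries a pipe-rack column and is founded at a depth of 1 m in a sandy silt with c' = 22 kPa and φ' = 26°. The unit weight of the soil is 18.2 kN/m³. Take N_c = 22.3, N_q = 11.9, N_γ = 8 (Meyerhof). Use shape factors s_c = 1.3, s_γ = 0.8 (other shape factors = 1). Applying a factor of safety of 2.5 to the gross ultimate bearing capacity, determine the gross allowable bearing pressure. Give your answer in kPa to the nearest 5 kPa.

q_all ≈ 405 kPa

q = γ·D_f = 18.2 × 1 = 18.2 kPa.
c·N_c·s_c = 22 × 22.3 × 1.3 = 637.78 kPa
q·N_q = 18.2 × 11.9 = 216.58 kPa
0.5·γ·B·N_γ·s_γ = 0.5 × 18.2 × 2.7 × 8 × 0.8 = 157.25 kPa
q_ult = 637.78 + 216.58 + 157.25 = 1011.6 kPa.
q_all = q_ult / FS = 1011.6 / 2.5 = 404.64 kPa.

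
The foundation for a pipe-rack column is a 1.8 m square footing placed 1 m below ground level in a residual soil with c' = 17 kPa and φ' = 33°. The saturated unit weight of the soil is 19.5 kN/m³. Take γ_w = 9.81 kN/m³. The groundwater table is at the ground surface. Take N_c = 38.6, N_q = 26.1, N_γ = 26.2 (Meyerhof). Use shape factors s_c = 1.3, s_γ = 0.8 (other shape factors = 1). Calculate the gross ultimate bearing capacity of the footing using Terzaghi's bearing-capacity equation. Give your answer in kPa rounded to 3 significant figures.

q_ult ≈ 1290 kPa

Water table at ground surface, so effective unit weight γ' = 19.5 − 9.81 = 9.69 kN/m³ is used throughout; overburden q = 9.69 × 1 = 9.69 kPa; the same γ' applies in the ½γBN_γ term.
Cohesion term c·N_c·s_c = 17 × 38.6 × 1.3 = 853.06 kPa; surcharge term q·N_q = 9.69 × 26.1 = 252.91 kPa; self-weight term 0.5·γ·B·N_γ·s_γ = 0.5 × 9.69 × 1.8 × 26.2 × 0.8 = 182.79 kPa.
q_ult = 853.06 + 252.91 + 182.79 = 1288.8 kPa.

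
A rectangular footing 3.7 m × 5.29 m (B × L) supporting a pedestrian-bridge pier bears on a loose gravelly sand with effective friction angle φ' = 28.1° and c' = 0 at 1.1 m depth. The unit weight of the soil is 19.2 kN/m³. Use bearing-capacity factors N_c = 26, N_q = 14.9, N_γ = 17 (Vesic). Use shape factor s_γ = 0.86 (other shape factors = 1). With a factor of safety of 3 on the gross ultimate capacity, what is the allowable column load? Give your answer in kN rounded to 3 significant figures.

P_all ≈ 5440 kN

Effective surcharge at the founding depth q = γ·D_f = 19.2 × 1.1 = 21.12 kPa.
q_ult = q·N_q + 0.5·γ·B·N_γ·s_γ
     = 21.12 × 14.9 + 0.5 × 19.2 × 3.7 × 17 × 0.86
     = 314.69 + 519.3 = 833.99 kPa.
Gross allowable pressure q_all = 833.99 / 3 = 278 kPa.
Footing area = 19.573 m², so allowable column load = 278 × 19.573 = 5441.2 kN.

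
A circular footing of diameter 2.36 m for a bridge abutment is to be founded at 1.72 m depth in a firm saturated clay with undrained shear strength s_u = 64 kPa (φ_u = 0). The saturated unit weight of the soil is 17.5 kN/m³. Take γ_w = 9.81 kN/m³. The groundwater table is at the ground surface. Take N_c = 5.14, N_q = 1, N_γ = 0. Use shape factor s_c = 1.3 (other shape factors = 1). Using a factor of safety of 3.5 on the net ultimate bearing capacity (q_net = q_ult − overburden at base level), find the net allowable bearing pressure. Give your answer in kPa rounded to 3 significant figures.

q_all(net) ≈ 122 kPa

γ' = 17.5 − 9.81 = 7.69 kN/m³ (submerged throughout). q = 7.69 × 1.72 = 13.227 kPa.
c·N_c·s_c = 64 × 5.14 × 1.3 = 427.65 kPa
q·N_q = 13.227 × 1 = 13.227 kPa
q_ult = 427.65 + 13.227 = 440.87 kPa.
q_net = 440.87 − 13.227 = 427.65 kPa.
q_all(net) = 427.65 / 3.5 = 122.19 kPa.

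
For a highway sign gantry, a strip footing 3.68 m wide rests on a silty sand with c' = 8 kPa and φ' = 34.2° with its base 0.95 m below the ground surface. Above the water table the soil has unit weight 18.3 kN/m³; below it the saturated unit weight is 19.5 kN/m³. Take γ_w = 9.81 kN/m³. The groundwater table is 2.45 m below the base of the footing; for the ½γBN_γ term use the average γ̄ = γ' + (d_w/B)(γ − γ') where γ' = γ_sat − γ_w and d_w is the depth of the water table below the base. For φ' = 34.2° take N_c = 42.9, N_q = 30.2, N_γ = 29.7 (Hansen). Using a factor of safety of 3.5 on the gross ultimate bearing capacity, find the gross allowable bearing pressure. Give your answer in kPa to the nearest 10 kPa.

q_all ≈ 490 kPa

Overburden at base level: q = 18.3 × 0.95 = 17.385 kPa.
The water table is 2.45 m below the base (< B = 3.68 m), so the ½γBN_γ term uses γ̄ = γ' + (d_w/B)(γ − γ') = 9.69 + (2.45/3.68)(18.3 − 9.69) = 15.422 kN/m³.
Cohesion term c·N_c = 8 × 42.9 = 343.2 kPa; surcharge term q·N_q = 17.385 × 30.2 = 525.03 kPa; self-weight term 0.5·γ·B·N_γ = 0.5 × 15.422 × 3.68 × 29.7 = 842.79 kPa.
q_ult = 343.2 + 525.03 + 842.79 = 1711 kPa.
q_all = 1711 / 3.5 = 488.86 kPa.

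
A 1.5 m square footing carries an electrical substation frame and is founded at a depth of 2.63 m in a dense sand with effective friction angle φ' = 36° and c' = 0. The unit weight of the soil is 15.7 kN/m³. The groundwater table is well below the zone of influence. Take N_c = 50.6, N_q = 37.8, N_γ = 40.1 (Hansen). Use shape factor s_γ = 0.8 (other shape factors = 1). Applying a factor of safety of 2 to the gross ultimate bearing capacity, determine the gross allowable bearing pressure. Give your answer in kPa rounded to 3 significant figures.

q = γ·D_f = 15.7 × 2.63 = 41.291 kPa.
q·N_q = 41.291 × 37.8 = 1560.8 kPa
0.5·γ·B·N_γ·s_γ = 0.5 × 15.7 × 1.5 × 40.1 × 0.8 = 377.74 kPa
q_ult = 1560.8 + 377.74 = 1938.5 kPa.
q_all = q_ult / FS = 1938.5 / 2 = 969.27 kPa.

q_all ≈ 969 kPa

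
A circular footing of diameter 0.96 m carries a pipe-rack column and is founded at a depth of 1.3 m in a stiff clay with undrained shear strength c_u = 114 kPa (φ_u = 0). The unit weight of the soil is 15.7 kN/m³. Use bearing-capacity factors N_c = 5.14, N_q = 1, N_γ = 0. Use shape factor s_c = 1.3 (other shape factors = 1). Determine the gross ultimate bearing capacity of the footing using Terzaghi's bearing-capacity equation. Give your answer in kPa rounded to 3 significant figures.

q_ult ≈ 782 kPa

Effective surcharge at the founding depth q = γ·D_f = 15.7 × 1.3 = 20.41 kPa.
q_ult = c·N_c·s_c + q·N_q
     = 114 × 5.14 × 1.3 + 20.41 × 1
     = 761.75 + 20.41 = 782.16 kPa.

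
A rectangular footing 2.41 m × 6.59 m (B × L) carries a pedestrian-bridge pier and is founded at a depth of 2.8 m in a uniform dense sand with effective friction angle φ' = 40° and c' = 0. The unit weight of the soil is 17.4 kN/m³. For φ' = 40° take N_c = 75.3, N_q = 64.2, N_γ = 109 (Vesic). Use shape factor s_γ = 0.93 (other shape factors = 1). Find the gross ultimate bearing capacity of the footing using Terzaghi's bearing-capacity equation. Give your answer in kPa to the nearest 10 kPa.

Overburden at base level: q = 17.4 × 2.8 = 48.72 kPa.
Surcharge term q·N_q = 48.72 × 64.2 = 3127.8 kPa; self-weight term 0.5·γ·B·N_γ·s_γ = 0.5 × 17.4 × 2.41 × 109 × 0.93 = 2125.4 kPa.
q_ult = 3127.8 + 2125.4 = 5253.2 kPa.

q_ult ≈ 5250 kPa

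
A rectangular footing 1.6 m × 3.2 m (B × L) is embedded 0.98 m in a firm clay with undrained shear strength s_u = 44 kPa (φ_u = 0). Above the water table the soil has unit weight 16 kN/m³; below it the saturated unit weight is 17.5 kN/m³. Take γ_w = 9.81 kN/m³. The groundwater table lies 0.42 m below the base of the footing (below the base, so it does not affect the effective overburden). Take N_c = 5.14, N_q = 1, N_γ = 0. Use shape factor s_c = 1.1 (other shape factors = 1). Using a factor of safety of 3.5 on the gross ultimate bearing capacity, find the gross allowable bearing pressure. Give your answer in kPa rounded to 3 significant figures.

q_all ≈ 75.6 kPa

q = γ·D_f = 16 × 0.98 = 15.68 kPa.
c·N_c·s_c = 44 × 5.14 × 1.1 = 248.78 kPa
q·N_q = 15.68 × 1 = 15.68 kPa
q_ult = 248.78 + 15.68 = 264.46 kPa.
q_all = 264.46 / 3.5 = 75.559 kPa.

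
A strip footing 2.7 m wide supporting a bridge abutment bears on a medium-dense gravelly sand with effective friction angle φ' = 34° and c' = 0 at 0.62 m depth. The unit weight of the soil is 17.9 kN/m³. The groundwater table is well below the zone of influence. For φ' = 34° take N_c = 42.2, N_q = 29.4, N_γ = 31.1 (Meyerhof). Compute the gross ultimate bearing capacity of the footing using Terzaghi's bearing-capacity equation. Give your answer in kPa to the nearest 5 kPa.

q_ult ≈ 1080 kPa

q = γ·D_f = 17.9 × 0.62 = 11.098 kPa.
q·N_q = 11.098 × 29.4 = 326.28 kPa
0.5·γ·B·N_γ = 0.5 × 17.9 × 2.7 × 31.1 = 751.53 kPa
q_ult = 326.28 + 751.53 = 1077.8 kPa.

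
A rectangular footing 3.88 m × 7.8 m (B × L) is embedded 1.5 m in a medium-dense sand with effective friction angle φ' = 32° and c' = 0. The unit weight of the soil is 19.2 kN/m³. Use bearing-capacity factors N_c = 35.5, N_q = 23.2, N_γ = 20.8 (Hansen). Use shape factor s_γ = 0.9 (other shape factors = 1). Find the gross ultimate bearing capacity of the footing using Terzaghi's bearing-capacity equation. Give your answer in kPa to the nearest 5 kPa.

Overburden at base level: q = 19.2 × 1.5 = 28.8 kPa.
Surcharge term q·N_q = 28.8 × 23.2 = 668.16 kPa; self-weight term 0.5·γ·B·N_γ·s_γ = 0.5 × 19.2 × 3.88 × 20.8 × 0.9 = 697.28 kPa.
q_ult = 668.16 + 697.28 = 1365.4 kPa.

q_ult ≈ 1365 kPa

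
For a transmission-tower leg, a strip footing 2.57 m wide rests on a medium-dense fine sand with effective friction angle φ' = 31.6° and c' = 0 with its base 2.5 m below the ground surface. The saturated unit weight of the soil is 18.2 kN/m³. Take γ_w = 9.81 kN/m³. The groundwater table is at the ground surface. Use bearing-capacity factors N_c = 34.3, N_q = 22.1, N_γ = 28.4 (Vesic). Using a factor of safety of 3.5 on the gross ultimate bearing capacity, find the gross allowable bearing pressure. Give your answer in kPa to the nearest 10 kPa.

q_all ≈ 220 kPa

γ' = 18.2 − 9.81 = 8.39 kN/m³ (submerged throughout). q = 8.39 × 2.5 = 20.975 kPa; the same γ' applies in the ½γBN_γ term.
q·N_q = 20.975 × 22.1 = 463.55 kPa
0.5·γ·B·N_γ = 0.5 × 8.39 × 2.57 × 28.4 = 306.18 kPa
q_ult = 463.55 + 306.18 = 769.73 kPa.
q_all = 769.73 / 3.5 = 219.92 kPa.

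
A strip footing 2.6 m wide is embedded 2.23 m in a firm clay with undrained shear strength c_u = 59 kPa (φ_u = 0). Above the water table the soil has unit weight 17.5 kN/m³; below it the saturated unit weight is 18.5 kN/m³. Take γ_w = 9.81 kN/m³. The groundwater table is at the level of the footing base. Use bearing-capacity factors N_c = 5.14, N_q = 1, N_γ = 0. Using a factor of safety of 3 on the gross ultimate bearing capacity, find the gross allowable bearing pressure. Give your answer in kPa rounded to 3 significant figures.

q = γ·D_f = 17.5 × 2.23 = 39.025 kPa.
c·N_c = 59 × 5.14 = 303.26 kPa
q·N_q = 39.025 × 1 = 39.025 kPa
q_ult = 303.26 + 39.025 = 342.28 kPa.
q_all = 342.28 / 3 = 114.09 kPa.

q_all ≈ 114 kPa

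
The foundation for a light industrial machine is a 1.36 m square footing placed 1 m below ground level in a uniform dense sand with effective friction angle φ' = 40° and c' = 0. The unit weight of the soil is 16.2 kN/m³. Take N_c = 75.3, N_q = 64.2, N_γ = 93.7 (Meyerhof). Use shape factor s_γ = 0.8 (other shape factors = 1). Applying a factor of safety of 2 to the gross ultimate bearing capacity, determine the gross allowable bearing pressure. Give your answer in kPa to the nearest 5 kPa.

q = γ·D_f = 16.2 × 1 = 16.2 kPa.
q·N_q = 16.2 × 64.2 = 1040 kPa
0.5·γ·B·N_γ·s_γ = 0.5 × 16.2 × 1.36 × 93.7 × 0.8 = 825.76 kPa
q_ult = 1040 + 825.76 = 1865.8 kPa.
q_all = q_ult / FS = 1865.8 / 2 = 932.9 kPa.

q_all ≈ 935 kPa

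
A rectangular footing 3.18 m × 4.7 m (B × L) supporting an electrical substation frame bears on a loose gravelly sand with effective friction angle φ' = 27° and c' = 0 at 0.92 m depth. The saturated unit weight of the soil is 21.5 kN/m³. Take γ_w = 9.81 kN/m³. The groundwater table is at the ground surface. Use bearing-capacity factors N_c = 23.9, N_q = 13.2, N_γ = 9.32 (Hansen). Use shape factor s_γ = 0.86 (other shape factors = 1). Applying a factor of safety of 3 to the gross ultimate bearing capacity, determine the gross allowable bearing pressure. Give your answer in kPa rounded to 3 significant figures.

With the water table at the surface the whole profile is submerged: γ' = 21.5 − 9.81 = 11.69 kN/m³, so q = γ'·D_f = 10.755 kPa; the same γ' applies in the ½γBN_γ term.
q_ult = q·N_q + 0.5·γ·B·N_γ·s_γ
     = 10.755 × 13.2 + 0.5 × 11.69 × 3.18 × 9.32 × 0.86
     = 141.96 + 148.98 = 290.94 kPa.
q_all = q_ult / FS = 290.94 / 3 = 96.981 kPa.

q_all ≈ 97 kPa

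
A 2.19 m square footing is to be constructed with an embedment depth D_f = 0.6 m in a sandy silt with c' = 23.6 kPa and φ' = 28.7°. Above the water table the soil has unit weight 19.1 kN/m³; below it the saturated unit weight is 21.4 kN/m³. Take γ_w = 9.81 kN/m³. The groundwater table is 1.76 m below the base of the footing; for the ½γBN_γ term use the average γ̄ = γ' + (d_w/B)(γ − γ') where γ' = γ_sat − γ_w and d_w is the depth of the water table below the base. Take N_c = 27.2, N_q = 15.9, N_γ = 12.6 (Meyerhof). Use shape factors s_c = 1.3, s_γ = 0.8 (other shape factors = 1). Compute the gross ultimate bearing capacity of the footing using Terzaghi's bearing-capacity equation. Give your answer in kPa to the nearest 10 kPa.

Effective surcharge at the founding depth q = γ·D_f = 19.1 × 0.6 = 11.46 kPa.
With d_w = 1.76 m < B, γ̄ = 11.59 + (1.76/2.19) × (19.1 − 11.59) = 17.625 kN/m³.
q_ult = c·N_c·s_c + q·N_q + 0.5·γ·B·N_γ·s_γ
     = 23.6 × 27.2 × 1.3 + 11.46 × 15.9 + 0.5 × 17.625 × 2.19 × 12.6 × 0.8
     = 834.5 + 182.21 + 194.54 = 1211.3 kPa.

q_ult ≈ 1210 kPa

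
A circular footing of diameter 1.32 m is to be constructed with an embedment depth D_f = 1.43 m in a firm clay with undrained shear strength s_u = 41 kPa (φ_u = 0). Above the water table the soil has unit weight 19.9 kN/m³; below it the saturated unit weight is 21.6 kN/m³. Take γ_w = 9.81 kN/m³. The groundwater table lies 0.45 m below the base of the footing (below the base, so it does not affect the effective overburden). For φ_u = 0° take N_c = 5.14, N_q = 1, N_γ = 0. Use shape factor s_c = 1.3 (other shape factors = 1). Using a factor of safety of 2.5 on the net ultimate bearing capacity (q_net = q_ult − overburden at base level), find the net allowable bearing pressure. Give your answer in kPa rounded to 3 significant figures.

q_all(net) ≈ 110 kPa

q = γ·D_f = 19.9 × 1.43 = 28.457 kPa.
c·N_c·s_c = 41 × 5.14 × 1.3 = 273.96 kPa
q·N_q = 28.457 × 1 = 28.457 kPa
q_ult = 273.96 + 28.457 = 302.42 kPa.
q_net = 302.42 − 28.457 = 273.96 kPa.
q_all(net) = 273.96 / 2.5 = 109.58 kPa.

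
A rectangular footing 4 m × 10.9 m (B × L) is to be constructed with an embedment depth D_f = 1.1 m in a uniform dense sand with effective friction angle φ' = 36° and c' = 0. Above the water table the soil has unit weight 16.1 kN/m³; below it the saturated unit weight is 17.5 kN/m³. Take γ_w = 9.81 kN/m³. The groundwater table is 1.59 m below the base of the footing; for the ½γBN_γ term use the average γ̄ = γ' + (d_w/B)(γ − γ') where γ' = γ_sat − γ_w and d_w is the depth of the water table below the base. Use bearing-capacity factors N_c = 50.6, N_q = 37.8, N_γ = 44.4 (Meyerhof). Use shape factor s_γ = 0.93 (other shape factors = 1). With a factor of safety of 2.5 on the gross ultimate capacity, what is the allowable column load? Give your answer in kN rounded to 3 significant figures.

P_all ≈ 27600 kN

q = γ·D_f = 16.1 × 1.1 = 17.71 kPa.
γ' = 7.69 kN/m³; averaging over the depth B below the base, γ̄ = γ' + (d_w/B)(γ − γ') = 11.033 kN/m³.
q·N_q = 17.71 × 37.8 = 669.44 kPa
0.5·γ·B·N_γ·s_γ = 0.5 × 11.033 × 4 × 44.4 × 0.93 = 911.15 kPa
q_ult = 669.44 + 911.15 = 1580.6 kPa.
Gross allowable pressure q_all = 1580.6 / 2.5 = 632.23 kPa.
Footing area = 43.6 m², so allowable column load = 632.23 × 43.6 = 27565 kN.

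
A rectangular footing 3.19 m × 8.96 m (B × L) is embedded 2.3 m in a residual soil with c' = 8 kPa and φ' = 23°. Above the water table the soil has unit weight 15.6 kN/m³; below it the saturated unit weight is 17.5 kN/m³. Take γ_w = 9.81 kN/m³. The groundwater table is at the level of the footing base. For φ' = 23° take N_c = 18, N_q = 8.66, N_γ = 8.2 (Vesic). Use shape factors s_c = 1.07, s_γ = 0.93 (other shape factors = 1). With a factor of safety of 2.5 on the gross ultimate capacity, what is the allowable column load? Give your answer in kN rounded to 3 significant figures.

P_all ≈ 6380 kN

q = γ·D_f = 15.6 × 2.3 = 35.88 kPa.
For the ½γBN_γ term take γ' = 17.5 − 9.81 = 7.69 kN/m³ (soil below base is submerged).
c·N_c·s_c = 8 × 18 × 1.07 = 154.08 kPa
q·N_q = 35.88 × 8.66 = 310.72 kPa
0.5·γ·B·N_γ·s_γ = 0.5 × 7.69 × 3.19 × 8.2 × 0.93 = 93.537 kPa
q_ult = 154.08 + 310.72 + 93.537 = 558.34 kPa.
Gross allowable pressure q_all = 558.34 / 2.5 = 223.34 kPa.
Footing area = 28.5824 m², so allowable column load = 223.34 × 28.5824 = 6383.5 kN.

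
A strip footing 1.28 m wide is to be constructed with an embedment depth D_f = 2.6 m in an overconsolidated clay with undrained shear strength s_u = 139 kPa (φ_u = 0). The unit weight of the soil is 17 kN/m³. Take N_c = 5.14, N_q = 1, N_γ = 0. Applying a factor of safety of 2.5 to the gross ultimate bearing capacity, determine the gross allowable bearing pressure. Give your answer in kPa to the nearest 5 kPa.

Effective surcharge at the founding depth q = γ·D_f = 17 × 2.6 = 44.2 kPa.
q_ult = c·N_c + q·N_q
     = 139 × 5.14 + 44.2 × 1
     = 714.46 + 44.2 = 758.66 kPa.
q_all = q_ult / FS = 758.66 / 2.5 = 303.46 kPa.

q_all ≈ 305 kPa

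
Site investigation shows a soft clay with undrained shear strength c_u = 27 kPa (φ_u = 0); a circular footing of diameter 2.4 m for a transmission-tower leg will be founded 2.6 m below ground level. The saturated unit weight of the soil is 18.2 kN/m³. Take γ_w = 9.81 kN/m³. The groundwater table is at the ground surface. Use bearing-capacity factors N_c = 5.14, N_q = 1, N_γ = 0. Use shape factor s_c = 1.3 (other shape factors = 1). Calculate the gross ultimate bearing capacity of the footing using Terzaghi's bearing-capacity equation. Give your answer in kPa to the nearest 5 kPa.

q_ult ≈ 200 kPa

Water table at ground surface, so effective unit weight γ' = 18.2 − 9.81 = 8.39 kN/m³ is used throughout; overburden q = 8.39 × 2.6 = 21.814 kPa.
Cohesion term c·N_c·s_c = 27 × 5.14 × 1.3 = 180.41 kPa; surcharge term q·N_q = 21.814 × 1 = 21.814 kPa.
q_ult = 180.41 + 21.814 = 202.23 kPa.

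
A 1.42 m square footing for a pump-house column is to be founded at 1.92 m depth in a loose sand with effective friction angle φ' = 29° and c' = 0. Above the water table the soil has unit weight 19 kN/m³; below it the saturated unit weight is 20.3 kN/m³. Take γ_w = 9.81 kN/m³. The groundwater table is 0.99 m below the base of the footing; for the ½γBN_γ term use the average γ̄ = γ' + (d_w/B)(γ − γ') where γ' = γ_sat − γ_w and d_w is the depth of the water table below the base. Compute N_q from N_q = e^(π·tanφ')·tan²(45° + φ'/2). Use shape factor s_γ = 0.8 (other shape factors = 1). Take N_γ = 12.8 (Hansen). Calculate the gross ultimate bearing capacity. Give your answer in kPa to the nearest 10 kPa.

tan29° = 0.5543, so N_q = e^(π×0.5543)·tan²(59.5°) = 5.705 × 2.882 = 16.44.
q = γ·D_f = 19 × 1.92 = 36.48 kPa.
γ' = 10.49 kN/m³; averaging over the depth B below the base, γ̄ = γ' + (d_w/B)(γ − γ') = 16.423 kN/m³.
q·N_q = 36.48 × 16.443 = 599.85 kPa
0.5·γ·B·N_γ·s_γ = 0.5 × 16.423 × 1.42 × 12.8 × 0.8 = 119.4 kPa
q_ult = 599.85 + 119.4 = 719.25 kPa.

q_ult ≈ 720 kPa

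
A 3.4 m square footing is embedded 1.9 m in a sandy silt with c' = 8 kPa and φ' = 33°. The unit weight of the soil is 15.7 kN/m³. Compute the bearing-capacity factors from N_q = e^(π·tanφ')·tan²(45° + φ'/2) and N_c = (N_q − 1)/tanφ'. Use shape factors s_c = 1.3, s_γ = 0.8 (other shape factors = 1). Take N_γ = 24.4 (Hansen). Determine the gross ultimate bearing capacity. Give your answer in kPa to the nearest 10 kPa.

tan33° = 0.6494, so N_q = e^(π×0.6494)·tan²(61.5°) = 7.692 × 3.392 = 26.09.
N_c = (26.09 − 1)/tan33° = 38.64.
Overburden at base level: q = 15.7 × 1.9 = 29.83 kPa.
Cohesion term c·N_c·s_c = 8 × 38.638 × 1.3 = 401.84 kPa; surcharge term q·N_q = 29.83 × 26.092 = 778.32 kPa; self-weight term 0.5·γ·B·N_γ·s_γ = 0.5 × 15.7 × 3.4 × 24.4 × 0.8 = 520.99 kPa.
q_ult = 401.84 + 778.32 + 520.99 = 1701.2 kPa.

q_ult ≈ 1700 kPa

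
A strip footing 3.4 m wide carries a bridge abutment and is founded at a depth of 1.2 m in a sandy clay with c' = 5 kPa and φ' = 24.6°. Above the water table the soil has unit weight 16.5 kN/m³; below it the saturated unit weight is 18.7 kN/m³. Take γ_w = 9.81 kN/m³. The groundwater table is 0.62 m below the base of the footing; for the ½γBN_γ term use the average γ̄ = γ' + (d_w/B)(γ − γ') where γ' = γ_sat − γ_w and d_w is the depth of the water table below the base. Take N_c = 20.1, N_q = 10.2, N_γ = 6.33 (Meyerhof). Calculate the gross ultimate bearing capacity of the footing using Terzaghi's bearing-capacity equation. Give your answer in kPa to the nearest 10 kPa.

Overburden at base level: q = 16.5 × 1.2 = 19.8 kPa.
The water table is 0.62 m below the base (< B = 3.4 m), so the ½γBN_γ term uses γ̄ = γ' + (d_w/B)(γ − γ') = 8.89 + (0.62/3.4)(16.5 − 8.89) = 10.278 kN/m³.
Cohesion term c·N_c = 5 × 20.1 = 100.5 kPa; surcharge term q·N_q = 19.8 × 10.2 = 201.96 kPa; self-weight term 0.5·γ·B·N_γ = 0.5 × 10.278 × 3.4 × 6.33 = 110.6 kPa.
q_ult = 100.5 + 201.96 + 110.6 = 413.06 kPa.

q_ult ≈ 410 kPa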